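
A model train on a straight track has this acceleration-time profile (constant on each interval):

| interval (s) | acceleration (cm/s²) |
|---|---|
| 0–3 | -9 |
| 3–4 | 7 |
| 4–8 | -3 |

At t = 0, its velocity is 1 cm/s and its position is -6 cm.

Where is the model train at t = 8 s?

On each constant-a segment, Δv = aΔt and Δx = v₀Δt + ½aΔt²; chain segment to segment.
0–3 s: v starts 1 cm/s; Δx = 1·3 + ½·-9·3² = -37.5 cm; v ends -26 cm/s.
3–4 s: v starts -26 cm/s; Δx = -26·1 + ½·7·1² = -22.5 cm; v ends -19 cm/s.
4–8 s: v starts -19 cm/s; Δx = -19·4 + ½·-3·4² = -100 cm; v ends -31 cm/s.
x(8) = -6 + Σ Δx = -166 cm.

-166 cm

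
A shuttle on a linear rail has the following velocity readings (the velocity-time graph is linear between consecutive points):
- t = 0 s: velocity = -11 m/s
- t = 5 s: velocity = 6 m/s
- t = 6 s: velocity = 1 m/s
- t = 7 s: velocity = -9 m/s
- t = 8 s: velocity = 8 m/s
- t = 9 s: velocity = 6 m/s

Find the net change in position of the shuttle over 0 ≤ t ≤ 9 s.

Displacement is the signed area under the v-t curve.
0–5 s: ½(-11 + 6)(5) = -12.5 m
5–6 s: ½(6 + 1)(1) = 3.5 m
6–7 s: ½(1 + -9)(1) = -4 m
7–8 s: ½(-9 + 8)(1) = -0.5 m
8–9 s: ½(8 + 6)(1) = 7 m
Net displacement = -6.5 m

-6.5 m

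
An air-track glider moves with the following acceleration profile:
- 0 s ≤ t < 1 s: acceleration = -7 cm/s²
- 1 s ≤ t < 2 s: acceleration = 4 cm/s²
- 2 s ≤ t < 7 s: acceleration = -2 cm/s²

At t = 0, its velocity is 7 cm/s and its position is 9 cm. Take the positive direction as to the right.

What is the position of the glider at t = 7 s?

9.5 cm

On each constant-a segment, Δv = aΔt and Δx = v₀Δt + ½aΔt²; chain segment to segment.
0–1 s: v starts 7 cm/s; Δx = 7·1 + ½·-7·1² = 3.5 cm; v ends 0 cm/s.
1–2 s: v starts 0 cm/s; Δx = 0·1 + ½·4·1² = 2 cm; v ends 4 cm/s.
2–7 s: v starts 4 cm/s; Δx = 4·5 + ½·-2·5² = -5 cm; v ends -6 cm/s.
x(7) = 9 + Σ Δx = 9.5 cm.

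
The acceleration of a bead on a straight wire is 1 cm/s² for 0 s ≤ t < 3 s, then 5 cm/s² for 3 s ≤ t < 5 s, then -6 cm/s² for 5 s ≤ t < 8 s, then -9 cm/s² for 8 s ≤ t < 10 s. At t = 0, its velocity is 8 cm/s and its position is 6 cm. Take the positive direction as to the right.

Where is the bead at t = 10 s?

On each constant-a segment, Δv = aΔt and Δx = v₀Δt + ½aΔt²; chain segment to segment.
0–3 s: v starts 8 cm/s; Δx = 8·3 + ½·1·3² = 28.5 cm; v ends 11 cm/s.
3–5 s: v starts 11 cm/s; Δx = 11·2 + ½·5·2² = 32 cm; v ends 21 cm/s.
5–8 s: v starts 21 cm/s; Δx = 21·3 + ½·-6·3² = 36 cm; v ends 3 cm/s.
8–10 s: v starts 3 cm/s; Δx = 3·2 + ½·-9·2² = -12 cm; v ends -15 cm/s.
x(10) = 6 + Σ Δx = 90.5 cm.

90.5 cm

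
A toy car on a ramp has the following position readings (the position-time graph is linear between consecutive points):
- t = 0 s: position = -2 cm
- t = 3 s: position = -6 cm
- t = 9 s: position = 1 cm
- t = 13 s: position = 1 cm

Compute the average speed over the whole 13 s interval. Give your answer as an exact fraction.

Average speed = (total path length)/(elapsed time); on a piecewise-linear x-t graph the path length is Σ|Δx|.
0–3 s: |Δx| = |-6 − -2| = 4 cm
3–9 s: |Δx| = |1 − -6| = 7 cm
9–13 s: |Δx| = |1 − 1| = 0 cm
Total path = 11 cm; average speed = 11/13 = 11/13 cm/s.

11/13 cm/s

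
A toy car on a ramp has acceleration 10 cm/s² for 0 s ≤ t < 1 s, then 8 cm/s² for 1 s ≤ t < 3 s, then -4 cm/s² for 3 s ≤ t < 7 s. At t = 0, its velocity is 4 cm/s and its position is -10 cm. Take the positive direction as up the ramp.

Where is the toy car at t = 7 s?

131 cm

On each constant-a segment, Δv = aΔt and Δx = v₀Δt + ½aΔt²; chain segment to segment.
0–1 s: v starts 4 cm/s; Δx = 4·1 + ½·10·1² = 9 cm; v ends 14 cm/s.
1–3 s: v starts 14 cm/s; Δx = 14·2 + ½·8·2² = 44 cm; v ends 30 cm/s.
3–7 s: v starts 30 cm/s; Δx = 30·4 + ½·-4·4² = 88 cm; v ends 14 cm/s.
x(7) = -10 + Σ Δx = 131 cm.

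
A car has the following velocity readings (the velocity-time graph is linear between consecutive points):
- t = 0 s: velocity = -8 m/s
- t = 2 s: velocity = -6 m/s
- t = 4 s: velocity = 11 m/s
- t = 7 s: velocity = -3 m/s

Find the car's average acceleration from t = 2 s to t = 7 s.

Average acceleration = Δv/Δt = (-3 − -6)/(7 − 2) = 0.6 m/s².

0.6 m/s²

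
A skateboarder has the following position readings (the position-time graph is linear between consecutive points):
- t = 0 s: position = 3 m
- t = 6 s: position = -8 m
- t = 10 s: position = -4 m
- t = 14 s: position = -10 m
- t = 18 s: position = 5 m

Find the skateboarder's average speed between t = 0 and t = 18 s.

Average speed = (total path length)/(elapsed time); on a piecewise-linear x-t graph the path length is Σ|Δx|.
0–6 s: |Δx| = |-8 − 3| = 11 m
6–10 s: |Δx| = |-4 − -8| = 4 m
10–14 s: |Δx| = |-10 − -4| = 6 m
14–18 s: |Δx| = |5 − -10| = 15 m
Total path = 36 m; average speed = 36/18 = 2 m/s.

2 m/s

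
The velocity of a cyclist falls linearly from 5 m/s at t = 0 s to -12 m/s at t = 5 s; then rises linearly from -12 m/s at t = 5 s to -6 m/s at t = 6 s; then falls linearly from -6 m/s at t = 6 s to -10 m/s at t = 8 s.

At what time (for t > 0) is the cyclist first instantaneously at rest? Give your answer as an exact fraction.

v changes sign on 0–5 s (from 5 to -12); the graph is linear there, so v = 0 at t = 0 + (-5)·(5 − 0)/(-12 − 5) = 25/17 s.

t = 25/17 s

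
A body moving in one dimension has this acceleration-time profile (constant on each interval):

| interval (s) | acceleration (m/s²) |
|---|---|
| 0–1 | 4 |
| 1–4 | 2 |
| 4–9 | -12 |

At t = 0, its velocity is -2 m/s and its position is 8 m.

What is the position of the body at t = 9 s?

On each constant-a segment, Δv = aΔt and Δx = v₀Δt + ½aΔt²; chain segment to segment.
0–1 s: v starts -2 m/s; Δx = -2·1 + ½·4·1² = 0 m; v ends 2 m/s.
1–4 s: v starts 2 m/s; Δx = 2·3 + ½·2·3² = 15 m; v ends 8 m/s.
4–9 s: v starts 8 m/s; Δx = 8·5 + ½·-12·5² = -110 m; v ends -52 m/s.
x(9) = 8 + Σ Δx = -87 m.

-87 m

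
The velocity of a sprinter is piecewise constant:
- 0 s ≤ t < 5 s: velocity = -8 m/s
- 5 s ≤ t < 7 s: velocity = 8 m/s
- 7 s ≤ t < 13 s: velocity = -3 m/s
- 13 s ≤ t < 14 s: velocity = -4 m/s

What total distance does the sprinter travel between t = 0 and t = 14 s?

78 m

Total distance travelled is ∫|v| dt — sum the magnitudes of each area piece.
0–5 s: |-8| × 5 = 40 m
5–7 s: |8| × 2 = 16 m
7–13 s: |-3| × 6 = 18 m
13–14 s: |-4| × 1 = 4 m
Total distance = 78 m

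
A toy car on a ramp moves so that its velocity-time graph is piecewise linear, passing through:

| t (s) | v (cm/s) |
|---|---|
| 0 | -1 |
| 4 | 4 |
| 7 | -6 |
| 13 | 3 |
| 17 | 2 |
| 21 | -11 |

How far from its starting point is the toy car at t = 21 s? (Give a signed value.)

Net displacement equals the area under the velocity-time graph (areas below the axis count negative).
0–4 s: ½(-1 + 4)(4) = 6 cm
4–7 s: ½(4 + -6)(3) = -3 cm
7–13 s: ½(-6 + 3)(6) = -9 cm
13–17 s: ½(3 + 2)(4) = 10 cm
17–21 s: ½(2 + -11)(4) = -18 cm
Net displacement = -14 cm

-14 cm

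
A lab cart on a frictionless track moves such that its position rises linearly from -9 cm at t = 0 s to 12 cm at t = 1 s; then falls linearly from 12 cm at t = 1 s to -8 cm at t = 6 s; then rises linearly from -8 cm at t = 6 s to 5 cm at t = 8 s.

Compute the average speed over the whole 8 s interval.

Average speed = (total path length)/(elapsed time); on a piecewise-linear x-t graph the path length is Σ|Δx|.
0–1 s: |Δx| = |12 − -9| = 21 cm
1–6 s: |Δx| = |-8 − 12| = 20 cm
6–8 s: |Δx| = |5 − -8| = 13 cm
Total path = 54 cm; average speed = 54/8 = 6.75 cm/s.

6.75 cm/s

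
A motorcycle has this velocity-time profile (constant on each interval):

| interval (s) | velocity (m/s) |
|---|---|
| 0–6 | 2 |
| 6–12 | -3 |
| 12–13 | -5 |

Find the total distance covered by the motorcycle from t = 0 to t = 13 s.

35 m

Total distance travelled is ∫|v| dt — sum the magnitudes of each area piece.
0–6 s: |2| × 6 = 12 m
6–12 s: |-3| × 6 = 18 m
12–13 s: |-5| × 1 = 5 m
Total distance = 35 m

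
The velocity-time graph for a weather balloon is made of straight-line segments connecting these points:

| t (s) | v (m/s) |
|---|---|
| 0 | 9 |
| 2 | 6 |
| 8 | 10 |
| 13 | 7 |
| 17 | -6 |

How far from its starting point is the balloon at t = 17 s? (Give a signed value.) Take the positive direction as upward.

Net displacement equals the area under the velocity-time graph (areas below the axis count negative).
0–2 s: ½(9 + 6)(2) = 15 m
2–8 s: ½(6 + 10)(6) = 48 m
8–13 s: ½(10 + 7)(5) = 42.5 m
13–17 s: ½(7 + -6)(4) = 2 m
Net displacement = 107.5 m

107.5 m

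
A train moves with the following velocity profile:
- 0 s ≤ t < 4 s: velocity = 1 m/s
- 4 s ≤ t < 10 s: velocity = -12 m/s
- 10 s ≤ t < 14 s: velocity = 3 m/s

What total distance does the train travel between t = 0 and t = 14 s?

Total distance travelled is ∫|v| dt — sum the magnitudes of each area piece.
0–4 s: |1| × 4 = 4 m
4–10 s: |-12| × 6 = 72 m
10–14 s: |3| × 4 = 12 m
Total distance = 88 m

88 m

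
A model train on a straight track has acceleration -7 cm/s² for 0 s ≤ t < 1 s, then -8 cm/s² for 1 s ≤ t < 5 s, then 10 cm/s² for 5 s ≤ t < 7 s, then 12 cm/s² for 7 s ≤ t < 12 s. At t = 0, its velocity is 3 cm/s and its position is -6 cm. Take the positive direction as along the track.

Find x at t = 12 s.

On each constant-a segment, Δv = aΔt and Δx = v₀Δt + ½aΔt²; chain segment to segment.
0–1 s: v starts 3 cm/s; Δx = 3·1 + ½·-7·1² = -0.5 cm; v ends -4 cm/s.
1–5 s: v starts -4 cm/s; Δx = -4·4 + ½·-8·4² = -80 cm; v ends -36 cm/s.
5–7 s: v starts -36 cm/s; Δx = -36·2 + ½·10·2² = -52 cm; v ends -16 cm/s.
7–12 s: v starts -16 cm/s; Δx = -16·5 + ½·12·5² = 70 cm; v ends 44 cm/s.
x(12) = -6 + Σ Δx = -68.5 cm.

-68.5 cm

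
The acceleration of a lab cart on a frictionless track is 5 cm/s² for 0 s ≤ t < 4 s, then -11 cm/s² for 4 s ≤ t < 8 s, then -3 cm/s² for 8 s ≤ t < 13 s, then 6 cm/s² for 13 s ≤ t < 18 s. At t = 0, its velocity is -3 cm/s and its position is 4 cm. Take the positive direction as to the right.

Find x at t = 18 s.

On each constant-a segment, Δv = aΔt and Δx = v₀Δt + ½aΔt²; chain segment to segment.
0–4 s: v starts -3 cm/s; Δx = -3·4 + ½·5·4² = 28 cm; v ends 17 cm/s.
4–8 s: v starts 17 cm/s; Δx = 17·4 + ½·-11·4² = -20 cm; v ends -27 cm/s.
8–13 s: v starts -27 cm/s; Δx = -27·5 + ½·-3·5² = -172.5 cm; v ends -42 cm/s.
13–18 s: v starts -42 cm/s; Δx = -42·5 + ½·6·5² = -135 cm; v ends -12 cm/s.
x(18) = 4 + Σ Δx = -295.5 cm.

-295.5 cm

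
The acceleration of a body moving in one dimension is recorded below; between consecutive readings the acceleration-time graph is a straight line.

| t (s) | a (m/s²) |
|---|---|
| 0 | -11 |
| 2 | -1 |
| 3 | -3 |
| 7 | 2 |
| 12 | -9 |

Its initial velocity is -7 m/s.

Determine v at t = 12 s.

-40.5 m/s

Δv equals the area under the a-t graph; then v = v₀ + Δv.
0–2 s: ½(-11 + -1)(2) = -12 m/s
2–3 s: ½(-1 + -3)(1) = -2 m/s
3–7 s: ½(-3 + 2)(4) = -2 m/s
7–12 s: ½(2 + -9)(5) = -17.5 m/s
Δv = -33.5 m/s, so v(12) = -7 + (-33.5) = -40.5 m/s.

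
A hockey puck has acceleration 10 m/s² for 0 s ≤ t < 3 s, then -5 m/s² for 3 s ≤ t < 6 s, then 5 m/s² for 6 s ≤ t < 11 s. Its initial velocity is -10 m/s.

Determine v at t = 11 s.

Δv equals the area under the a-t graph; then v = v₀ + Δv.
0–3 s: 10 × 3 = 30 m/s
3–6 s: -5 × 3 = -15 m/s
6–11 s: 5 × 5 = 25 m/s
Δv = 40 m/s, so v(11) = -10 + (40) = 30 m/s.

30 m/s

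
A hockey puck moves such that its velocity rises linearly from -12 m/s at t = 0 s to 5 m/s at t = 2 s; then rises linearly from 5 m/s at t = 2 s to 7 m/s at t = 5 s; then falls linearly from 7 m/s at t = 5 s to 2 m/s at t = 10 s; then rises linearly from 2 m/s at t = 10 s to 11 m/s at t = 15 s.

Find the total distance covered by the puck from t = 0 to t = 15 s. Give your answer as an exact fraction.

1410/17 m

Total distance travelled is ∫|v| dt — sum the magnitudes of each area piece.
0–2 s: v = 0 at t = 24/17 s; triangle areas 144/17 + 25/17 = 169/17 m
2–5 s: |½(5 + 7)(3)| = 18 m
5–10 s: |½(7 + 2)(5)| = 22.5 m
10–15 s: |½(2 + 11)(5)| = 32.5 m
Total distance = 1410/17 m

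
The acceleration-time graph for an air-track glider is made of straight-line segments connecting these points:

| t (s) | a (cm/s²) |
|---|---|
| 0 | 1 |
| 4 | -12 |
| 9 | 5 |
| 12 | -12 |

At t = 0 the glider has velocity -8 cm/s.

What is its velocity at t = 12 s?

Δv equals the area under the a-t graph; then v = v₀ + Δv.
0–4 s: ½(1 + -12)(4) = -22 cm/s
4–9 s: ½(-12 + 5)(5) = -17.5 cm/s
9–12 s: ½(5 + -12)(3) = -10.5 cm/s
Δv = -50 cm/s, so v(12) = -8 + (-50) = -58 cm/s.

-58 cm/s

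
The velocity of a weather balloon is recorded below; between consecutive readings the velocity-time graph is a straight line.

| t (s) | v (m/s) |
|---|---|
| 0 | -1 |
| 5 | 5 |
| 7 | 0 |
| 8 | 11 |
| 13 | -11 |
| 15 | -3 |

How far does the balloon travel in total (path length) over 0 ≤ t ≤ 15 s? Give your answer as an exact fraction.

Distance (not displacement) is the total path length: add the absolute areas under v-t.
0–5 s: v = 0 at t = 5/6 s; triangle areas 5/12 + 125/12 = 65/6 m
5–7 s: |½(5 + 0)(2)| = 5 m
7–8 s: |½(0 + 11)(1)| = 5.5 m
8–13 s: v = 0 at t = 10.5 s; triangle areas 13.75 + 13.75 = 27.5 m
13–15 s: |½(-11 + -3)(2)| = 14 m
Total distance = 377/6 m

377/6 m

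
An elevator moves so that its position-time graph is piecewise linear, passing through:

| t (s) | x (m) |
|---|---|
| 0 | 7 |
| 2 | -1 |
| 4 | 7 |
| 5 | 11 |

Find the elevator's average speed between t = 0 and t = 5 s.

Average speed = (total path length)/(elapsed time); on a piecewise-linear x-t graph the path length is Σ|Δx|.
0–2 s: |Δx| = |-1 − 7| = 8 m
2–4 s: |Δx| = |7 − -1| = 8 m
4–5 s: |Δx| = |11 − 7| = 4 m
Total path = 20 m; average speed = 20/5 = 4 m/s.

4 m/s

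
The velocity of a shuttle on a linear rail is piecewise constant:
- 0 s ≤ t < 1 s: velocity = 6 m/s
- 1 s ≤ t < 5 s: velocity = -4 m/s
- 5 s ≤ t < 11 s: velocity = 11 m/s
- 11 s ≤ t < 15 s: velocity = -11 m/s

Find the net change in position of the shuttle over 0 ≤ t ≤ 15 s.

12 m

Displacement is the signed area under the v-t curve.
0–1 s: 6 × 1 = 6 m
1–5 s: -4 × 4 = -16 m
5–11 s: 11 × 6 = 66 m
11–15 s: -11 × 4 = -44 m
Net displacement = 12 m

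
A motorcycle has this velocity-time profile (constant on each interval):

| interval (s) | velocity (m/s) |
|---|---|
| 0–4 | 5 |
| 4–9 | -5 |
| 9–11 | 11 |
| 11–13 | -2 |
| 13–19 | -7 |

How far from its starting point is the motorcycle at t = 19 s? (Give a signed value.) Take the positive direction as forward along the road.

Displacement is the signed area under the v-t curve.
0–4 s: 5 × 4 = 20 m
4–9 s: -5 × 5 = -25 m
9–11 s: 11 × 2 = 22 m
11–13 s: -2 × 2 = -4 m
13–19 s: -7 × 6 = -42 m
Net displacement = -29 m

-29 m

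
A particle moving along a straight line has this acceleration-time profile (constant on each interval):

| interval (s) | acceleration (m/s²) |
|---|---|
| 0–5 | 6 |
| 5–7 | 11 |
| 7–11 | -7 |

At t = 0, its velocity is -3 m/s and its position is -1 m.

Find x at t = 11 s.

275 m

On each constant-a segment, Δv = aΔt and Δx = v₀Δt + ½aΔt²; chain segment to segment.
0–5 s: v starts -3 m/s; Δx = -3·5 + ½·6·5² = 60 m; v ends 27 m/s.
5–7 s: v starts 27 m/s; Δx = 27·2 + ½·11·2² = 76 m; v ends 49 m/s.
7–11 s: v starts 49 m/s; Δx = 49·4 + ½·-7·4² = 140 m; v ends 21 m/s.
x(11) = -1 + Σ Δx = 275 m.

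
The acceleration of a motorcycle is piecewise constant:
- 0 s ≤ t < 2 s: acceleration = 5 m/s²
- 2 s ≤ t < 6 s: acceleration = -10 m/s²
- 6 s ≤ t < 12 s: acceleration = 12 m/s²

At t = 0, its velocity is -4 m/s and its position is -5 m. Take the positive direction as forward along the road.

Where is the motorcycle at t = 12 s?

-47 m

On each constant-a segment, Δv = aΔt and Δx = v₀Δt + ½aΔt²; chain segment to segment.
0–2 s: v starts -4 m/s; Δx = -4·2 + ½·5·2² = 2 m; v ends 6 m/s.
2–6 s: v starts 6 m/s; Δx = 6·4 + ½·-10·4² = -56 m; v ends -34 m/s.
6–12 s: v starts -34 m/s; Δx = -34·6 + ½·12·6² = 12 m; v ends 38 m/s.
x(12) = -5 + Σ Δx = -47 m.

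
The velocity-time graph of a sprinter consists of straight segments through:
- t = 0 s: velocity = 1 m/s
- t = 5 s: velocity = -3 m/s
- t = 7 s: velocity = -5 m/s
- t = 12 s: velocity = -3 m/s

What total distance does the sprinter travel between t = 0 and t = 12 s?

Total distance travelled is ∫|v| dt — sum the magnitudes of each area piece.
0–5 s: v = 0 at t = 1.25 s; triangle areas 0.625 + 5.625 = 6.25 m
5–7 s: |½(-3 + -5)(2)| = 8 m
7–12 s: |½(-5 + -3)(5)| = 20 m
Total distance = 34.25 m

34.25 m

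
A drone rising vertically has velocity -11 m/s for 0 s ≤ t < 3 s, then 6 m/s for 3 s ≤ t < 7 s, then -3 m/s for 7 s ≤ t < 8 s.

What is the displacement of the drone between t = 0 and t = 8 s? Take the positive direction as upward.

-12 m

Net displacement equals the area under the velocity-time graph (areas below the axis count negative).
0–3 s: -11 × 3 = -33 m
3–7 s: 6 × 4 = 24 m
7–8 s: -3 × 1 = -3 m
Net displacement = -12 m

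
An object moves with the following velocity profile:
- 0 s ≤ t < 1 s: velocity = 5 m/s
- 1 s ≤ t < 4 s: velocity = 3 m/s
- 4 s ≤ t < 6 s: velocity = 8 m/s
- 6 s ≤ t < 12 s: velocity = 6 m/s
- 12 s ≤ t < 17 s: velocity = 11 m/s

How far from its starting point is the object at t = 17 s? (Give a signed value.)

Net displacement equals the area under the velocity-time graph (areas below the axis count negative).
0–1 s: 5 × 1 = 5 m
1–4 s: 3 × 3 = 9 m
4–6 s: 8 × 2 = 16 m
6–12 s: 6 × 6 = 36 m
12–17 s: 11 × 5 = 55 m
Net displacement = 121 m

121 m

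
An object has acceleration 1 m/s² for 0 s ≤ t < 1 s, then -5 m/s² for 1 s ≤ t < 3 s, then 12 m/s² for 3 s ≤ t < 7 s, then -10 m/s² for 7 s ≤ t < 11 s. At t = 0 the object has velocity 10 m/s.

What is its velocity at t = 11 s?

9 m/s

Δv equals the area under the a-t graph; then v = v₀ + Δv.
0–1 s: 1 × 1 = 1 m/s
1–3 s: -5 × 2 = -10 m/s
3–7 s: 12 × 4 = 48 m/s
7–11 s: -10 × 4 = -40 m/s
Δv = -1 m/s, so v(11) = 10 + (-1) = 9 m/s.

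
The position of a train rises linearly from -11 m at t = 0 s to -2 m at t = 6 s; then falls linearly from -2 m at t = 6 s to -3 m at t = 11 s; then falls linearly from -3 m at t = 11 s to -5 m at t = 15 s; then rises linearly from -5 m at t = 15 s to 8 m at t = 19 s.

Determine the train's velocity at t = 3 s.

1.5 m/s

Velocity is the slope of the x-t graph on 0–6 s: (-2 − -11)/(6 − 0) = 1.5 m/s.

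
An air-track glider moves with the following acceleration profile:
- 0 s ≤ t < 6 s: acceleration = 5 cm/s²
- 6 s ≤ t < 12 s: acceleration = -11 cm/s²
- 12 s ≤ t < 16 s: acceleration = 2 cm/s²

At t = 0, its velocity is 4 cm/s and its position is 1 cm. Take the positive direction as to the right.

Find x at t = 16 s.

On each constant-a segment, Δv = aΔt and Δx = v₀Δt + ½aΔt²; chain segment to segment.
0–6 s: v starts 4 cm/s; Δx = 4·6 + ½·5·6² = 114 cm; v ends 34 cm/s.
6–12 s: v starts 34 cm/s; Δx = 34·6 + ½·-11·6² = 6 cm; v ends -32 cm/s.
12–16 s: v starts -32 cm/s; Δx = -32·4 + ½·2·4² = -112 cm; v ends -24 cm/s.
x(16) = 1 + Σ Δx = 9 cm.

9 cm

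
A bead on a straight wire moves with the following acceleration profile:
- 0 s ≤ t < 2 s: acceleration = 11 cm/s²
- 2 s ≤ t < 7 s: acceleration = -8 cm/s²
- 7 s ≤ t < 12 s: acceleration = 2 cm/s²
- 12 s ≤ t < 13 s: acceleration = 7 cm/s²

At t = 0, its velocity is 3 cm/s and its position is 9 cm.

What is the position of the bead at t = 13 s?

On each constant-a segment, Δv = aΔt and Δx = v₀Δt + ½aΔt²; chain segment to segment.
0–2 s: v starts 3 cm/s; Δx = 3·2 + ½·11·2² = 28 cm; v ends 25 cm/s.
2–7 s: v starts 25 cm/s; Δx = 25·5 + ½·-8·5² = 25 cm; v ends -15 cm/s.
7–12 s: v starts -15 cm/s; Δx = -15·5 + ½·2·5² = -50 cm; v ends -5 cm/s.
12–13 s: v starts -5 cm/s; Δx = -5·1 + ½·7·1² = -1.5 cm; v ends 2 cm/s.
x(13) = 9 + Σ Δx = 10.5 cm.

10.5 cm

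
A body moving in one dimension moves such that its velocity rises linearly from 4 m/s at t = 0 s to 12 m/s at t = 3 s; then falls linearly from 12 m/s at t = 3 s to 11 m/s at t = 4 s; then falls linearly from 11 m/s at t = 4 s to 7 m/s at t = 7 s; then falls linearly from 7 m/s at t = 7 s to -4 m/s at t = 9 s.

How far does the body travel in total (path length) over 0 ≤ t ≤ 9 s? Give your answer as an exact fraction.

Distance (not displacement) is the total path length: add the absolute areas under v-t.
0–3 s: |½(4 + 12)(3)| = 24 m
3–4 s: |½(12 + 11)(1)| = 11.5 m
4–7 s: |½(11 + 7)(3)| = 27 m
7–9 s: v = 0 at t = 91/11 s; triangle areas 49/11 + 16/11 = 65/11 m
Total distance = 1505/22 m

1505/22 m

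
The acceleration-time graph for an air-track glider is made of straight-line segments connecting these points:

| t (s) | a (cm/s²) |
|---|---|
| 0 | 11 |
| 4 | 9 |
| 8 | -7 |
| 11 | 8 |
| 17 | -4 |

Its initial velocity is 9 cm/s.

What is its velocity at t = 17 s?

66.5 cm/s

Δv equals the area under the a-t graph; then v = v₀ + Δv.
0–4 s: ½(11 + 9)(4) = 40 cm/s
4–8 s: ½(9 + -7)(4) = 4 cm/s
8–11 s: ½(-7 + 8)(3) = 1.5 cm/s
11–17 s: ½(8 + -4)(6) = 12 cm/s
Δv = 57.5 cm/s, so v(17) = 9 + (57.5) = 66.5 cm/s.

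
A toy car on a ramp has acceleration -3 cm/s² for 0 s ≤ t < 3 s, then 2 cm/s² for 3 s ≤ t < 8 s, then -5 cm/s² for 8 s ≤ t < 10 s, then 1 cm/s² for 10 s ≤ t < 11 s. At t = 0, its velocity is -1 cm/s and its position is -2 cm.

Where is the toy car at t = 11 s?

On each constant-a segment, Δv = aΔt and Δx = v₀Δt + ½aΔt²; chain segment to segment.
0–3 s: v starts -1 cm/s; Δx = -1·3 + ½·-3·3² = -16.5 cm; v ends -10 cm/s.
3–8 s: v starts -10 cm/s; Δx = -10·5 + ½·2·5² = -25 cm; v ends 0 cm/s.
8–10 s: v starts 0 cm/s; Δx = 0·2 + ½·-5·2² = -10 cm; v ends -10 cm/s.
10–11 s: v starts -10 cm/s; Δx = -10·1 + ½·1·1² = -9.5 cm; v ends -9 cm/s.
x(11) = -2 + Σ Δx = -63 cm.

-63 cm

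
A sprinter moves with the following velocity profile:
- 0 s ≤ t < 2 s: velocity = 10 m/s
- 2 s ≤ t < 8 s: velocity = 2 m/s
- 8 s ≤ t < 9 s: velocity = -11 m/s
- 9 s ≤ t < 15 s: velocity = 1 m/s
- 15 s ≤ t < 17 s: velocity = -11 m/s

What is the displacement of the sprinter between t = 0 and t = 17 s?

Displacement is the signed area under the v-t curve.
0–2 s: 10 × 2 = 20 m
2–8 s: 2 × 6 = 12 m
8–9 s: -11 × 1 = -11 m
9–15 s: 1 × 6 = 6 m
15–17 s: -11 × 2 = -22 m
Net displacement = 5 m

5 m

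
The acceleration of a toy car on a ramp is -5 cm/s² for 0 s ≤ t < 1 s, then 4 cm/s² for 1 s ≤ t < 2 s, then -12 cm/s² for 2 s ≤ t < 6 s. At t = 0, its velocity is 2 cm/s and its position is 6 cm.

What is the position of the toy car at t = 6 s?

On each constant-a segment, Δv = aΔt and Δx = v₀Δt + ½aΔt²; chain segment to segment.
0–1 s: v starts 2 cm/s; Δx = 2·1 + ½·-5·1² = -0.5 cm; v ends -3 cm/s.
1–2 s: v starts -3 cm/s; Δx = -3·1 + ½·4·1² = -1 cm; v ends 1 cm/s.
2–6 s: v starts 1 cm/s; Δx = 1·4 + ½·-12·4² = -92 cm; v ends -47 cm/s.
x(6) = 6 + Σ Δx = -87.5 cm.

-87.5 cm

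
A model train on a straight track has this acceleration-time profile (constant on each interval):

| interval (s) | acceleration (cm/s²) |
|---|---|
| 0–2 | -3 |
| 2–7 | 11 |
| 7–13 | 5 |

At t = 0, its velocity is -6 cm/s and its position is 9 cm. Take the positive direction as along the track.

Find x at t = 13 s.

On each constant-a segment, Δv = aΔt and Δx = v₀Δt + ½aΔt²; chain segment to segment.
0–2 s: v starts -6 cm/s; Δx = -6·2 + ½·-3·2² = -18 cm; v ends -12 cm/s.
2–7 s: v starts -12 cm/s; Δx = -12·5 + ½·11·5² = 77.5 cm; v ends 43 cm/s.
7–13 s: v starts 43 cm/s; Δx = 43·6 + ½·5·6² = 348 cm; v ends 73 cm/s.
x(13) = 9 + Σ Δx = 416.5 cm.

416.5 cm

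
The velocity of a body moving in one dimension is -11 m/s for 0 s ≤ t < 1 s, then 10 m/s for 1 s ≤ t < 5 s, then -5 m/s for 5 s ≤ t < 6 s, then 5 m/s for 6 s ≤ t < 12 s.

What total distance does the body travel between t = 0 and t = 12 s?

Total distance travelled is ∫|v| dt — sum the magnitudes of each area piece.
0–1 s: |-11| × 1 = 11 m
1–5 s: |10| × 4 = 40 m
5–6 s: |-5| × 1 = 5 m
6–12 s: |5| × 6 = 30 m
Total distance = 86 m

86 m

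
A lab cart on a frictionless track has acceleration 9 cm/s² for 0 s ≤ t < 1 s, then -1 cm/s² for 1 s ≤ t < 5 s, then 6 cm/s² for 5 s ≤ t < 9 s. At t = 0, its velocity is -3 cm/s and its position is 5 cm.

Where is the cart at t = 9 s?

78.5 cm

On each constant-a segment, Δv = aΔt and Δx = v₀Δt + ½aΔt²; chain segment to segment.
0–1 s: v starts -3 cm/s; Δx = -3·1 + ½·9·1² = 1.5 cm; v ends 6 cm/s.
1–5 s: v starts 6 cm/s; Δx = 6·4 + ½·-1·4² = 16 cm; v ends 2 cm/s.
5–9 s: v starts 2 cm/s; Δx = 2·4 + ½·6·4² = 56 cm; v ends 26 cm/s.
x(9) = 5 + Σ Δx = 78.5 cm.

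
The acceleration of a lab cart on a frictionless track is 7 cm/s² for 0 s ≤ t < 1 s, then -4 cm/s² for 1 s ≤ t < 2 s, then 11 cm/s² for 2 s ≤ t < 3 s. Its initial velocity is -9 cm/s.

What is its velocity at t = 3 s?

Δv equals the area under the a-t graph; then v = v₀ + Δv.
0–1 s: 7 × 1 = 7 cm/s
1–2 s: -4 × 1 = -4 cm/s
2–3 s: 11 × 1 = 11 cm/s
Δv = 14 cm/s, so v(3) = -9 + (14) = 5 cm/s.

5 cm/s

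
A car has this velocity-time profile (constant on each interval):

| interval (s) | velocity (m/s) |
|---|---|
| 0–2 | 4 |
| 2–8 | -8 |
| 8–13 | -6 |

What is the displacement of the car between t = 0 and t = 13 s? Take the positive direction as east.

Displacement is the signed area under the v-t curve.
0–2 s: 4 × 2 = 8 m
2–8 s: -8 × 6 = -48 m
8–13 s: -6 × 5 = -30 m
Net displacement = -70 m

-70 m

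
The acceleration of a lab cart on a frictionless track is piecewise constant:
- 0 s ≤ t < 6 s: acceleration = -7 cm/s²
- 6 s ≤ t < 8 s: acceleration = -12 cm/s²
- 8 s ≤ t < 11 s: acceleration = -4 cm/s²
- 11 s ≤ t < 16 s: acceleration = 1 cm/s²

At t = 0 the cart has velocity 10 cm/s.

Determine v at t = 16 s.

-63 cm/s

Δv equals the area under the a-t graph; then v = v₀ + Δv.
0–6 s: -7 × 6 = -42 cm/s
6–8 s: -12 × 2 = -24 cm/s
8–11 s: -4 × 3 = -12 cm/s
11–16 s: 1 × 5 = 5 cm/s
Δv = -73 cm/s, so v(16) = 10 + (-73) = -63 cm/s.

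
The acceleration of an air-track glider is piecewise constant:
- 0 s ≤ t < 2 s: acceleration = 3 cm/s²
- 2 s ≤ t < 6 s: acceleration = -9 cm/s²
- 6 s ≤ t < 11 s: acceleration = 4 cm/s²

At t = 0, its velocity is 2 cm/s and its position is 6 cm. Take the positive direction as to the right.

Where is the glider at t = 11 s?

-114 cm

On each constant-a segment, Δv = aΔt and Δx = v₀Δt + ½aΔt²; chain segment to segment.
0–2 s: v starts 2 cm/s; Δx = 2·2 + ½·3·2² = 10 cm; v ends 8 cm/s.
2–6 s: v starts 8 cm/s; Δx = 8·4 + ½·-9·4² = -40 cm; v ends -28 cm/s.
6–11 s: v starts -28 cm/s; Δx = -28·5 + ½·4·5² = -90 cm; v ends -8 cm/s.
x(11) = 6 + Σ Δx = -114 cm.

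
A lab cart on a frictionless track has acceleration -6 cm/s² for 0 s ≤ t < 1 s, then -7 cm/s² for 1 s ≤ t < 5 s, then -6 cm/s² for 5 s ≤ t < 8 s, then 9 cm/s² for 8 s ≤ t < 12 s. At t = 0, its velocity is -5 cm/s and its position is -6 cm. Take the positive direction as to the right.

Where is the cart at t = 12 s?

-414 cm

On each constant-a segment, Δv = aΔt and Δx = v₀Δt + ½aΔt²; chain segment to segment.
0–1 s: v starts -5 cm/s; Δx = -5·1 + ½·-6·1² = -8 cm; v ends -11 cm/s.
1–5 s: v starts -11 cm/s; Δx = -11·4 + ½·-7·4² = -100 cm; v ends -39 cm/s.
5–8 s: v starts -39 cm/s; Δx = -39·3 + ½·-6·3² = -144 cm; v ends -57 cm/s.
8–12 s: v starts -57 cm/s; Δx = -57·4 + ½·9·4² = -156 cm; v ends -21 cm/s.
x(12) = -6 + Σ Δx = -414 cm.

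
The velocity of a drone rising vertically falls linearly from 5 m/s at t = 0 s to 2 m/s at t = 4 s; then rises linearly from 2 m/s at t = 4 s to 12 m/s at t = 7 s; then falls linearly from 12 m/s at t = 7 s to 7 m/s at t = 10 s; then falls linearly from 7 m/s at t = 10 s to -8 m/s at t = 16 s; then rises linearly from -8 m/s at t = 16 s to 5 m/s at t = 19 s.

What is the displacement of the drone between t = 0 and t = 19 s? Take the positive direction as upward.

56 m

Displacement is the signed area under the v-t curve.
0–4 s: ½(5 + 2)(4) = 14 m
4–7 s: ½(2 + 12)(3) = 21 m
7–10 s: ½(12 + 7)(3) = 28.5 m
10–16 s: ½(7 + -8)(6) = -3 m
16–19 s: ½(-8 + 5)(3) = -4.5 m
Net displacement = 56 m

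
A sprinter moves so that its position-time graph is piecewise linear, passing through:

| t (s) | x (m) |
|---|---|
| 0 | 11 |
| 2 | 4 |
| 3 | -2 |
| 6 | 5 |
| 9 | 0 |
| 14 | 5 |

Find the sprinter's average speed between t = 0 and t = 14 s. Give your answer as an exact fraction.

Average speed = (total path length)/(elapsed time); on a piecewise-linear x-t graph the path length is Σ|Δx|.
0–2 s: |Δx| = |4 − 11| = 7 m
2–3 s: |Δx| = |-2 − 4| = 6 m
3–6 s: |Δx| = |5 − -2| = 7 m
6–9 s: |Δx| = |0 − 5| = 5 m
9–14 s: |Δx| = |5 − 0| = 5 m
Total path = 30 m; average speed = 30/14 = 15/7 m/s.

15/7 m/s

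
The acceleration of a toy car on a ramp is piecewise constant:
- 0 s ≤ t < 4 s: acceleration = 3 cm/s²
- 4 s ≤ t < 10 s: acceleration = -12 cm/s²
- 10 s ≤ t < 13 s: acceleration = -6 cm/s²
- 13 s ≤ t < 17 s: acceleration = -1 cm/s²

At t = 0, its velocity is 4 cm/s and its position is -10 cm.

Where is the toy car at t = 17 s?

-589 cm

On each constant-a segment, Δv = aΔt and Δx = v₀Δt + ½aΔt²; chain segment to segment.
0–4 s: v starts 4 cm/s; Δx = 4·4 + ½·3·4² = 40 cm; v ends 16 cm/s.
4–10 s: v starts 16 cm/s; Δx = 16·6 + ½·-12·6² = -120 cm; v ends -56 cm/s.
10–13 s: v starts -56 cm/s; Δx = -56·3 + ½·-6·3² = -195 cm; v ends -74 cm/s.
13–17 s: v starts -74 cm/s; Δx = -74·4 + ½·-1·4² = -304 cm; v ends -78 cm/s.
x(17) = -10 + Σ Δx = -589 cm.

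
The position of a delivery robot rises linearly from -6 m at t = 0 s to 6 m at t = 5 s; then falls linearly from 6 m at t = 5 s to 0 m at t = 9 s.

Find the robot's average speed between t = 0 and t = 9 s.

Average speed = (total path length)/(elapsed time); on a piecewise-linear x-t graph the path length is Σ|Δx|.
0–5 s: |Δx| = |6 − -6| = 12 m
5–9 s: |Δx| = |0 − 6| = 6 m
Total path = 18 m; average speed = 18/9 = 2 m/s.

2 m/s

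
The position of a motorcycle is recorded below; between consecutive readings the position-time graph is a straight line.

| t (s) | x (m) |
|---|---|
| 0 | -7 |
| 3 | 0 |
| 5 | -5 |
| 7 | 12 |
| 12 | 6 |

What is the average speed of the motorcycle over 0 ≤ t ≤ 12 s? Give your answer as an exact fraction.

Average speed = (total path length)/(elapsed time); on a piecewise-linear x-t graph the path length is Σ|Δx|.
0–3 s: |Δx| = |0 − -7| = 7 m
3–5 s: |Δx| = |-5 − 0| = 5 m
5–7 s: |Δx| = |12 − -5| = 17 m
7–12 s: |Δx| = |6 − 12| = 6 m
Total path = 35 m; average speed = 35/12 = 35/12 m/s.

35/12 m/s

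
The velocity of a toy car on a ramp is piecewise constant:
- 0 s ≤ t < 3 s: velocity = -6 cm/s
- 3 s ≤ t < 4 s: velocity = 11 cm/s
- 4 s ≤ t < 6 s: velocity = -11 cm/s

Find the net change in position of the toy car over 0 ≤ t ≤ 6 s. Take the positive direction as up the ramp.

Displacement is the signed area under the v-t curve.
0–3 s: -6 × 3 = -18 cm
3–4 s: 11 × 1 = 11 cm
4–6 s: -11 × 2 = -22 cm
Net displacement = -29 cm

-29 cm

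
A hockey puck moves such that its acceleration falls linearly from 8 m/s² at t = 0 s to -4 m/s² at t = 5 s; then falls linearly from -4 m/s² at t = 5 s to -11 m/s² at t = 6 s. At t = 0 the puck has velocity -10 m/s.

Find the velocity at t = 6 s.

-7.5 m/s

Δv equals the area under the a-t graph; then v = v₀ + Δv.
0–5 s: ½(8 + -4)(5) = 10 m/s
5–6 s: ½(-4 + -11)(1) = -7.5 m/s
Δv = 2.5 m/s, so v(6) = -10 + (2.5) = -7.5 m/s.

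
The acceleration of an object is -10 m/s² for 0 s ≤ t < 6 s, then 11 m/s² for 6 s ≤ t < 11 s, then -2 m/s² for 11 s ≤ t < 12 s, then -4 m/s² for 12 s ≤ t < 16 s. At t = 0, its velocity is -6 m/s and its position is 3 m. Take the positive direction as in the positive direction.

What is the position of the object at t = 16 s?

-501.5 m

On each constant-a segment, Δv = aΔt and Δx = v₀Δt + ½aΔt²; chain segment to segment.
0–6 s: v starts -6 m/s; Δx = -6·6 + ½·-10·6² = -216 m; v ends -66 m/s.
6–11 s: v starts -66 m/s; Δx = -66·5 + ½·11·5² = -192.5 m; v ends -11 m/s.
11–12 s: v starts -11 m/s; Δx = -11·1 + ½·-2·1² = -12 m; v ends -13 m/s.
12–16 s: v starts -13 m/s; Δx = -13·4 + ½·-4·4² = -84 m; v ends -29 m/s.
x(16) = 3 + Σ Δx = -501.5 m.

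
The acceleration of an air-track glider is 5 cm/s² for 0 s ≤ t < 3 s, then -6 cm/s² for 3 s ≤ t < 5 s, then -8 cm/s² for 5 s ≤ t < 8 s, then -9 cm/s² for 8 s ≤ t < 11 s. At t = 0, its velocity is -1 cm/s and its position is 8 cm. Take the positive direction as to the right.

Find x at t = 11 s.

-93 cm

On each constant-a segment, Δv = aΔt and Δx = v₀Δt + ½aΔt²; chain segment to segment.
0–3 s: v starts -1 cm/s; Δx = -1·3 + ½·5·3² = 19.5 cm; v ends 14 cm/s.
3–5 s: v starts 14 cm/s; Δx = 14·2 + ½·-6·2² = 16 cm; v ends 2 cm/s.
5–8 s: v starts 2 cm/s; Δx = 2·3 + ½·-8·3² = -30 cm; v ends -22 cm/s.
8–11 s: v starts -22 cm/s; Δx = -22·3 + ½·-9·3² = -106.5 cm; v ends -49 cm/s.
x(11) = 8 + Σ Δx = -93 cm.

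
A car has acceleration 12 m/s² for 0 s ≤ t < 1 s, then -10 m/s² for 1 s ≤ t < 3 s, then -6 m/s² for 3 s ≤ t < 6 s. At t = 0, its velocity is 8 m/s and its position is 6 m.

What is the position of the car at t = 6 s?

13 m

On each constant-a segment, Δv = aΔt and Δx = v₀Δt + ½aΔt²; chain segment to segment.
0–1 s: v starts 8 m/s; Δx = 8·1 + ½·12·1² = 14 m; v ends 20 m/s.
1–3 s: v starts 20 m/s; Δx = 20·2 + ½·-10·2² = 20 m; v ends 0 m/s.
3–6 s: v starts 0 m/s; Δx = 0·3 + ½·-6·3² = -27 m; v ends -18 m/s.
x(6) = 6 + Σ Δx = 13 m.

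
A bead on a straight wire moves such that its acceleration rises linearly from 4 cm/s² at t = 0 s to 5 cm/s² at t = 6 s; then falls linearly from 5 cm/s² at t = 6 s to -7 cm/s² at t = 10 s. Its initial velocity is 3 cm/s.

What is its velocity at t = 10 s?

26 cm/s

Δv equals the area under the a-t graph; then v = v₀ + Δv.
0–6 s: ½(4 + 5)(6) = 27 cm/s
6–10 s: ½(5 + -7)(4) = -4 cm/s
Δv = 23 cm/s, so v(10) = 3 + (23) = 26 cm/s.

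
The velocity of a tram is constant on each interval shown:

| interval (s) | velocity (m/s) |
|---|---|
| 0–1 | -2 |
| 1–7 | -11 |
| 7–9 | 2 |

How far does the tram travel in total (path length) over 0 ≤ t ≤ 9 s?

Distance (not displacement) is the total path length: add the absolute areas under v-t.
0–1 s: |-2| × 1 = 2 m
1–7 s: |-11| × 6 = 66 m
7–9 s: |2| × 2 = 4 m
Total distance = 72 m

72 m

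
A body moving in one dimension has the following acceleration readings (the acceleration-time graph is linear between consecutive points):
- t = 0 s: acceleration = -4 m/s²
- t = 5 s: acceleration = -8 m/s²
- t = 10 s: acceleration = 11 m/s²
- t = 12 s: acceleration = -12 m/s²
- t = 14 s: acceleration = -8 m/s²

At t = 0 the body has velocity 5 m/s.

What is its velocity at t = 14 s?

Δv equals the area under the a-t graph; then v = v₀ + Δv.
0–5 s: ½(-4 + -8)(5) = -30 m/s
5–10 s: ½(-8 + 11)(5) = 7.5 m/s
10–12 s: ½(11 + -12)(2) = -1 m/s
12–14 s: ½(-12 + -8)(2) = -20 m/s
Δv = -43.5 m/s, so v(14) = 5 + (-43.5) = -38.5 m/s.

-38.5 m/s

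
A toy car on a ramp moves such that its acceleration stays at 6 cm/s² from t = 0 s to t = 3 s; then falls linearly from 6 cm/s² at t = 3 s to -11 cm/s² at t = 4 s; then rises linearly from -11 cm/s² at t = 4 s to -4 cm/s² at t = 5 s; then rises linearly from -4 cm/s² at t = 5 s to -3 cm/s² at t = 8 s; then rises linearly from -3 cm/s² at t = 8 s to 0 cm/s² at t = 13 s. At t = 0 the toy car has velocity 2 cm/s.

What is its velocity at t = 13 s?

Δv equals the area under the a-t graph; then v = v₀ + Δv.
0–3 s: 6 × 3 = 18 cm/s
3–4 s: ½(6 + -11)(1) = -2.5 cm/s
4–5 s: ½(-11 + -4)(1) = -7.5 cm/s
5–8 s: ½(-4 + -3)(3) = -10.5 cm/s
8–13 s: ½(-3 + 0)(5) = -7.5 cm/s
Δv = -10 cm/s, so v(13) = 2 + (-10) = -8 cm/s.

-8 cm/s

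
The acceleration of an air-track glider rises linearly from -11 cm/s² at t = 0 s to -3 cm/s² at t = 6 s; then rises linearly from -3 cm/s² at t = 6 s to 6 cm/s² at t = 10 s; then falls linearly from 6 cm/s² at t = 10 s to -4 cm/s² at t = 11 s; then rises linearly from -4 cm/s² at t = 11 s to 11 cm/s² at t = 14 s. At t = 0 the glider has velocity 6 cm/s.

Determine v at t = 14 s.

-18.5 cm/s

Δv equals the area under the a-t graph; then v = v₀ + Δv.
0–6 s: ½(-11 + -3)(6) = -42 cm/s
6–10 s: ½(-3 + 6)(4) = 6 cm/s
10–11 s: ½(6 + -4)(1) = 1 cm/s
11–14 s: ½(-4 + 11)(3) = 10.5 cm/s
Δv = -24.5 cm/s, so v(14) = 6 + (-24.5) = -18.5 cm/s.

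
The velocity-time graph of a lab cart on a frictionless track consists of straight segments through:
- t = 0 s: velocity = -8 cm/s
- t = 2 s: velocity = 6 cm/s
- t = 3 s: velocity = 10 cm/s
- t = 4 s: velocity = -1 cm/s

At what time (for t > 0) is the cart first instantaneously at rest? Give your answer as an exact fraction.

v changes sign on 0–2 s (from -8 to 6); the graph is linear there, so v = 0 at t = 0 + (8)·(2 − 0)/(6 − -8) = 8/7 s.

t = 8/7 s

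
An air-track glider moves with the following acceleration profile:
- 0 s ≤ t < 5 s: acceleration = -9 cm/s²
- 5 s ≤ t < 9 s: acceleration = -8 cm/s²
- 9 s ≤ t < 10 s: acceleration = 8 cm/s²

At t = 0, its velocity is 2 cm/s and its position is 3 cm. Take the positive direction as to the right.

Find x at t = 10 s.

-406.5 cm

On each constant-a segment, Δv = aΔt and Δx = v₀Δt + ½aΔt²; chain segment to segment.
0–5 s: v starts 2 cm/s; Δx = 2·5 + ½·-9·5² = -102.5 cm; v ends -43 cm/s.
5–9 s: v starts -43 cm/s; Δx = -43·4 + ½·-8·4² = -236 cm; v ends -75 cm/s.
9–10 s: v starts -75 cm/s; Δx = -75·1 + ½·8·1² = -71 cm; v ends -67 cm/s.
x(10) = 3 + Σ Δx = -406.5 cm.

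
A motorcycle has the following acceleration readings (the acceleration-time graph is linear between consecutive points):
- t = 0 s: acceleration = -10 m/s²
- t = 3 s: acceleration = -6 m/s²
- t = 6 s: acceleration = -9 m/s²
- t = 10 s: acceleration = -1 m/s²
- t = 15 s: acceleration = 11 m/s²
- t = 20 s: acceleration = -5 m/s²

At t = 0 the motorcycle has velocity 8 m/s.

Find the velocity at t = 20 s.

Δv equals the area under the a-t graph; then v = v₀ + Δv.
0–3 s: ½(-10 + -6)(3) = -24 m/s
3–6 s: ½(-6 + -9)(3) = -22.5 m/s
6–10 s: ½(-9 + -1)(4) = -20 m/s
10–15 s: ½(-1 + 11)(5) = 25 m/s
15–20 s: ½(11 + -5)(5) = 15 m/s
Δv = -26.5 m/s, so v(20) = 8 + (-26.5) = -18.5 m/s.

-18.5 m/s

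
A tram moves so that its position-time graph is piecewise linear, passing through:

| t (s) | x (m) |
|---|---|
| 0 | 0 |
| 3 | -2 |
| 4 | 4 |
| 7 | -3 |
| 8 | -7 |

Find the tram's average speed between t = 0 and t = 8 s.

Average speed = (total path length)/(elapsed time); on a piecewise-linear x-t graph the path length is Σ|Δx|.
0–3 s: |Δx| = |-2 − 0| = 2 m
3–4 s: |Δx| = |4 − -2| = 6 m
4–7 s: |Δx| = |-3 − 4| = 7 m
7–8 s: |Δx| = |-7 − -3| = 4 m
Total path = 19 m; average speed = 19/8 = 2.375 m/s.

2.375 m/s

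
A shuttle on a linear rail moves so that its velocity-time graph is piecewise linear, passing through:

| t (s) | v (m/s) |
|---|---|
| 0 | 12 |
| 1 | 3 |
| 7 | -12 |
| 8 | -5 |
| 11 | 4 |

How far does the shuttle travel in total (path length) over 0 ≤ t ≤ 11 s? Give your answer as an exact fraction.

1603/30 m

Total distance travelled is ∫|v| dt — sum the magnitudes of each area piece.
0–1 s: |½(12 + 3)(1)| = 7.5 m
1–7 s: v = 0 at t = 2.2 s; triangle areas 1.8 + 28.8 = 30.6 m
7–8 s: |½(-12 + -5)(1)| = 8.5 m
8–11 s: v = 0 at t = 29/3 s; triangle areas 25/6 + 8/3 = 41/6 m
Total distance = 1603/30 m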